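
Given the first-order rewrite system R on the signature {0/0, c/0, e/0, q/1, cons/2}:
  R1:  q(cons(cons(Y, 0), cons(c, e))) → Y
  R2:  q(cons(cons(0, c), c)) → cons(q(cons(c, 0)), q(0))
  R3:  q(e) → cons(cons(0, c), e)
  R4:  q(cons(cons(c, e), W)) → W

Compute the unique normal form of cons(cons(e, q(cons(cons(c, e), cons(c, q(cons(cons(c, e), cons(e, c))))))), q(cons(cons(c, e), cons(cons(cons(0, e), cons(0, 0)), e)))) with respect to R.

cons(cons(e, cons(c, cons(e, c))), cons(cons(cons(0, e), cons(0, 0)), e))

1. cons(cons(e, q(cons(cons(c, e), cons(c, q(cons(cons(c, e), cons(e, c))))))), q(cons(cons(c, e), cons(cons(cons(0, e), cons(0, 0)), e))))  →  cons(cons(e, cons(c, q(cons(cons(c, e), cons(e, c))))), q(cons(cons(c, e), cons(cons(cons(0, e), cons(0, 0)), e))))   [R4 at 1.2]
2. cons(cons(e, cons(c, q(cons(cons(c, e), cons(e, c))))), q(cons(cons(c, e), cons(cons(cons(0, e), cons(0, 0)), e))))  →  cons(cons(e, cons(c, cons(e, c))), q(cons(cons(c, e), cons(cons(cons(0, e), cons(0, 0)), e))))   [R4 at 1.2.2]
3. cons(cons(e, cons(c, cons(e, c))), q(cons(cons(c, e), cons(cons(cons(0, e), cons(0, 0)), e))))  →  cons(cons(e, cons(c, cons(e, c))), cons(cons(cons(0, e), cons(0, 0)), e))   [R4 at 2]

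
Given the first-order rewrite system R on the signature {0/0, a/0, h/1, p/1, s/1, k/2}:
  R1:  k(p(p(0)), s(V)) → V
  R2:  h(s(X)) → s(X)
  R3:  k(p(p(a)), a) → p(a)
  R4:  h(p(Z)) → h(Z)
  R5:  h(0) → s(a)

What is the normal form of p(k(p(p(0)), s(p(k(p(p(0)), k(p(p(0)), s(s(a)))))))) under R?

p(p(a))

1. p(k(p(p(0)), s(p(k(p(p(0)), k(p(p(0)), s(s(a))))))))  →  p(p(k(p(p(0)), k(p(p(0)), s(s(a))))))   [R1 at 1]
2. p(p(k(p(p(0)), k(p(p(0)), s(s(a))))))  →  p(p(k(p(p(0)), s(a))))   [R1 at 1.1.2]
3. p(p(k(p(p(0)), s(a))))  →  p(p(a))   [R1 at 1.1]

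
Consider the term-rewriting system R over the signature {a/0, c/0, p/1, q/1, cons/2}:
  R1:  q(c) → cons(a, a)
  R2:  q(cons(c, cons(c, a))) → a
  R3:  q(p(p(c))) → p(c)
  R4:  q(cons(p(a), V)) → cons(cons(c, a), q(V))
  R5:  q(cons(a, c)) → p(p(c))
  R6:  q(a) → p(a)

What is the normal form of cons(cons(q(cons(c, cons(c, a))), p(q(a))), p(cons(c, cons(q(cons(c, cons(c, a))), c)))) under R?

1. cons(cons(q(cons(c, cons(c, a))), p(q(a))), p(cons(c, cons(q(cons(c, cons(c, a))), c))))  →  cons(cons(a, p(q(a))), p(cons(c, cons(q(cons(c, cons(c, a))), c))))   [R2 at 1.1]
2. cons(cons(a, p(q(a))), p(cons(c, cons(q(cons(c, cons(c, a))), c))))  →  cons(cons(a, p(p(a))), p(cons(c, cons(q(cons(c, cons(c, a))), c))))   [R6 at 1.2.1]
3. cons(cons(a, p(p(a))), p(cons(c, cons(q(cons(c, cons(c, a))), c))))  →  cons(cons(a, p(p(a))), p(cons(c, cons(a, c))))   [R2 at 2.1.2.1]

cons(cons(a, p(p(a))), p(cons(c, cons(a, c))))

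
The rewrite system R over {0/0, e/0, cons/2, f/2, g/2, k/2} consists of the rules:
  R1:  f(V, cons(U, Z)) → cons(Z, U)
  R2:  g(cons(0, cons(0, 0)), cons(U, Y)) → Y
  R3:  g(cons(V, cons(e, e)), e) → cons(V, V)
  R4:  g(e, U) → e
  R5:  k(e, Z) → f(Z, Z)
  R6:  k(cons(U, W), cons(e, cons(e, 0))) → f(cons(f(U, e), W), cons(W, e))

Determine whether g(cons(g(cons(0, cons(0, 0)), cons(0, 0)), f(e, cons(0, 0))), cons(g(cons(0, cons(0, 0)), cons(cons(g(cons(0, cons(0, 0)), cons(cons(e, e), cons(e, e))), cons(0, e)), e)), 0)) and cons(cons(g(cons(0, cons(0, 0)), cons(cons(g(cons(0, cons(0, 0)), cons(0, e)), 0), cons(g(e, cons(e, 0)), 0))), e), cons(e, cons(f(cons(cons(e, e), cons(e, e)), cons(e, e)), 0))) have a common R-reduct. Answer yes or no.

Reduce t₁ = g(cons(g(cons(0, cons(0, 0)), cons(0, 0)), f(e, cons(0, 0))), cons(g(cons(0, cons(0, 0)), cons(cons(g(cons(0, cons(0, 0)), cons(cons(e, e), cons(e, e))), cons(0, e)), e)), 0)):
1. g(cons(g(cons(0, cons(0, 0)), cons(0, 0)), f(e, cons(0, 0))), cons(g(cons(0, cons(0, 0)), cons(cons(g(cons(0, cons(0, 0)), cons(cons(e, e), cons(e, e))), cons(0, e)), e)), 0))  →  g(cons(0, f(e, cons(0, 0))), cons(g(cons(0, cons(0, 0)), cons(cons(g(cons(0, cons(0, 0)), cons(cons(e, e), cons(e, e))), cons(0, e)), e)), 0))   [R2 at 1.1]
2. g(cons(0, f(e, cons(0, 0))), cons(g(cons(0, cons(0, 0)), cons(cons(g(cons(0, cons(0, 0)), cons(cons(e, e), cons(e, e))), cons(0, e)), e)), 0))  →  g(cons(0, cons(0, 0)), cons(g(cons(0, cons(0, 0)), cons(cons(g(cons(0, cons(0, 0)), cons(cons(e, e), cons(e, e))), cons(0, e)), e)), 0))   [R1 at 1.2]
3. g(cons(0, cons(0, 0)), cons(g(cons(0, cons(0, 0)), cons(cons(g(cons(0, cons(0, 0)), cons(cons(e, e), cons(e, e))), cons(0, e)), e)), 0))  →  0   [R2 at ε]

Reduce t₂ = cons(cons(g(cons(0, cons(0, 0)), cons(cons(g(cons(0, cons(0, 0)), cons(0, e)), 0), cons(g(e, cons(e, 0)), 0))), e), cons(e, cons(f(cons(cons(e, e), cons(e, e)), cons(e, e)), 0))):
1. cons(cons(g(cons(0, cons(0, 0)), cons(cons(g(cons(0, cons(0, 0)), cons(0, e)), 0), cons(g(e, cons(e, 0)), 0))), e), cons(e, cons(f(cons(cons(e, e), cons(e, e)), cons(e, e)), 0)))  →  cons(cons(cons(g(e, cons(e, 0)), 0), e), cons(e, cons(f(cons(cons(e, e), cons(e, e)), cons(e, e)), 0)))   [R2 at 1.1]
2. cons(cons(cons(g(e, cons(e, 0)), 0), e), cons(e, cons(f(cons(cons(e, e), cons(e, e)), cons(e, e)), 0)))  →  cons(cons(cons(e, 0), e), cons(e, cons(f(cons(cons(e, e), cons(e, e)), cons(e, e)), 0)))   [R4 at 1.1.1]
3. cons(cons(cons(e, 0), e), cons(e, cons(f(cons(cons(e, e), cons(e, e)), cons(e, e)), 0)))  →  cons(cons(cons(e, 0), e), cons(e, cons(cons(e, e), 0)))   [R1 at 2.2.1]

no — NF(t₁) = 0, NF(t₂) = cons(cons(cons(e, 0), e), cons(e, cons(cons(e, e), 0)))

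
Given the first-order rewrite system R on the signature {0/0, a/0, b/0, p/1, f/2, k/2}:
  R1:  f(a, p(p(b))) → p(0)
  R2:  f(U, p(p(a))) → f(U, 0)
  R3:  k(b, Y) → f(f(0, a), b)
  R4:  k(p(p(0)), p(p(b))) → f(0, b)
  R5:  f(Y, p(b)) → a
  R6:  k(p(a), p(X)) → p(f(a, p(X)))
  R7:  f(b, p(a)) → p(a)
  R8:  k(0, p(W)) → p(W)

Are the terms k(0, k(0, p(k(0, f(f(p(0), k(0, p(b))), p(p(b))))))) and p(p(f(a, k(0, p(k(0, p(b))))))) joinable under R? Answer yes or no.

Reduce t₁ = k(0, k(0, p(k(0, f(f(p(0), k(0, p(b))), p(p(b))))))):
1. k(0, k(0, p(k(0, f(f(p(0), k(0, p(b))), p(p(b)))))))  →  k(0, p(k(0, f(f(p(0), k(0, p(b))), p(p(b))))))   [R8 at 2]
2. k(0, p(k(0, f(f(p(0), k(0, p(b))), p(p(b))))))  →  p(k(0, f(f(p(0), k(0, p(b))), p(p(b)))))   [R8 at ε]
3. p(k(0, f(f(p(0), k(0, p(b))), p(p(b)))))  →  p(k(0, f(f(p(0), p(b)), p(p(b)))))   [R8 at 1.2.1.2]
4. p(k(0, f(f(p(0), p(b)), p(p(b)))))  →  p(k(0, f(a, p(p(b)))))   [R5 at 1.2.1]
5. p(k(0, f(a, p(p(b)))))  →  p(k(0, p(0)))   [R1 at 1.2]
6. p(k(0, p(0)))  →  p(p(0))   [R8 at 1]

Reduce t₂ = p(p(f(a, k(0, p(k(0, p(b))))))):
1. p(p(f(a, k(0, p(k(0, p(b)))))))  →  p(p(f(a, p(k(0, p(b))))))   [R8 at 1.1.2]
2. p(p(f(a, p(k(0, p(b))))))  →  p(p(f(a, p(p(b)))))   [R8 at 1.1.2.1]
3. p(p(f(a, p(p(b)))))  →  p(p(p(0)))   [R1 at 1.1]

no — NF(t₁) = p(p(0)), NF(t₂) = p(p(p(0)))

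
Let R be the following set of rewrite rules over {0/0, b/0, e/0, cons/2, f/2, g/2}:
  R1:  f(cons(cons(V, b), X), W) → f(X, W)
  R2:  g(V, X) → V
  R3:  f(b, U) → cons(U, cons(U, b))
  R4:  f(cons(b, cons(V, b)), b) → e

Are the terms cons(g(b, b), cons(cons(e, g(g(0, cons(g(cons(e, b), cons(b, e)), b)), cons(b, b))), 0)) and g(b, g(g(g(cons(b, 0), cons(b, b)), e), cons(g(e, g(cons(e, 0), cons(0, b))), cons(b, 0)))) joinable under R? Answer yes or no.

no — NF(t₁) = cons(b, cons(cons(e, 0), 0)), NF(t₂) = b

Reduce t₁ = cons(g(b, b), cons(cons(e, g(g(0, cons(g(cons(e, b), cons(b, e)), b)), cons(b, b))), 0)):
1. cons(g(b, b), cons(cons(e, g(g(0, cons(g(cons(e, b), cons(b, e)), b)), cons(b, b))), 0))  →  cons(b, cons(cons(e, g(g(0, cons(g(cons(e, b), cons(b, e)), b)), cons(b, b))), 0))   [R2 at 1]
2. cons(b, cons(cons(e, g(g(0, cons(g(cons(e, b), cons(b, e)), b)), cons(b, b))), 0))  →  cons(b, cons(cons(e, g(0, cons(g(cons(e, b), cons(b, e)), b))), 0))   [R2 at 2.1.2]
3. cons(b, cons(cons(e, g(0, cons(g(cons(e, b), cons(b, e)), b))), 0))  →  cons(b, cons(cons(e, 0), 0))   [R2 at 2.1.2]

Reduce t₂ = g(b, g(g(g(cons(b, 0), cons(b, b)), e), cons(g(e, g(cons(e, 0), cons(0, b))), cons(b, 0)))):
1. g(b, g(g(g(cons(b, 0), cons(b, b)), e), cons(g(e, g(cons(e, 0), cons(0, b))), cons(b, 0))))  →  b   [R2 at ε]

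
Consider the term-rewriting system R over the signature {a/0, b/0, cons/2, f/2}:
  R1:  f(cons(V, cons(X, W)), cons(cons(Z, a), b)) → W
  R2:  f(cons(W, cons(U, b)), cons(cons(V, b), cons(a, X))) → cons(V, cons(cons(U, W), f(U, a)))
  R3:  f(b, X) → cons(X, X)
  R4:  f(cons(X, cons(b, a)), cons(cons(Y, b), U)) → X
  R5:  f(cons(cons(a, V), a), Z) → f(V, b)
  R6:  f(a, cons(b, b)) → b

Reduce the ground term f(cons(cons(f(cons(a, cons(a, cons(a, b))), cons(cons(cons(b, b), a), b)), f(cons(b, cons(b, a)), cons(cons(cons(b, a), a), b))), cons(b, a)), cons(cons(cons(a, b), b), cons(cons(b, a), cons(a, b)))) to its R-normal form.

1. f(cons(cons(f(cons(a, cons(a, cons(a, b))), cons(cons(cons(b, b), a), b)), f(cons(b, cons(b, a)), cons(cons(cons(b, a), a), b))), cons(b, a)), cons(cons(cons(a, b), b), cons(cons(b, a), cons(a, b))))  →  cons(f(cons(a, cons(a, cons(a, b))), cons(cons(cons(b, b), a), b)), f(cons(b, cons(b, a)), cons(cons(cons(b, a), a), b)))   [R4 at ε]
2. cons(f(cons(a, cons(a, cons(a, b))), cons(cons(cons(b, b), a), b)), f(cons(b, cons(b, a)), cons(cons(cons(b, a), a), b)))  →  cons(cons(a, b), f(cons(b, cons(b, a)), cons(cons(cons(b, a), a), b)))   [R1 at 1]
3. cons(cons(a, b), f(cons(b, cons(b, a)), cons(cons(cons(b, a), a), b)))  →  cons(cons(a, b), a)   [R1 at 2]

cons(cons(a, b), a)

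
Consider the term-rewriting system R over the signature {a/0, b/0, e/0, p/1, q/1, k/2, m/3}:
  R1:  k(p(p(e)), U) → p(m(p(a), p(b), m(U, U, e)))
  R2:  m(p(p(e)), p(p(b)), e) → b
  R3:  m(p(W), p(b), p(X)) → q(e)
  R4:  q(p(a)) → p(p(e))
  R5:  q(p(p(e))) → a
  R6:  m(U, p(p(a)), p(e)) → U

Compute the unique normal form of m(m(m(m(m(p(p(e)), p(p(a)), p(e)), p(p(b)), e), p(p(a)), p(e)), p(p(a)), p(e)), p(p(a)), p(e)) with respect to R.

b

1. m(m(m(m(m(p(p(e)), p(p(a)), p(e)), p(p(b)), e), p(p(a)), p(e)), p(p(a)), p(e)), p(p(a)), p(e))  →  m(m(m(m(p(p(e)), p(p(a)), p(e)), p(p(b)), e), p(p(a)), p(e)), p(p(a)), p(e))   [R6 at ε]
2. m(m(m(m(p(p(e)), p(p(a)), p(e)), p(p(b)), e), p(p(a)), p(e)), p(p(a)), p(e))  →  m(m(m(p(p(e)), p(p(a)), p(e)), p(p(b)), e), p(p(a)), p(e))   [R6 at ε]
3. m(m(m(p(p(e)), p(p(a)), p(e)), p(p(b)), e), p(p(a)), p(e))  →  m(m(p(p(e)), p(p(a)), p(e)), p(p(b)), e)   [R6 at ε]
4. m(m(p(p(e)), p(p(a)), p(e)), p(p(b)), e)  →  m(p(p(e)), p(p(b)), e)   [R6 at 1]
5. m(p(p(e)), p(p(b)), e)  →  b   [R2 at ε]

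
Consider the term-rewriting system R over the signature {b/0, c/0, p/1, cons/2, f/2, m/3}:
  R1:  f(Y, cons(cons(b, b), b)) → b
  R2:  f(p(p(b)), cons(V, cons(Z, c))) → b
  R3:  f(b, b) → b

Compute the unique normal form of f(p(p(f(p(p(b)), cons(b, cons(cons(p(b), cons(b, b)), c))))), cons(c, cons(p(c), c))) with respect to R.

b

1. f(p(p(f(p(p(b)), cons(b, cons(cons(p(b), cons(b, b)), c))))), cons(c, cons(p(c), c)))  →  f(p(p(b)), cons(c, cons(p(c), c)))   [R2 at 1.1.1]
2. f(p(p(b)), cons(c, cons(p(c), c)))  →  b   [R2 at ε]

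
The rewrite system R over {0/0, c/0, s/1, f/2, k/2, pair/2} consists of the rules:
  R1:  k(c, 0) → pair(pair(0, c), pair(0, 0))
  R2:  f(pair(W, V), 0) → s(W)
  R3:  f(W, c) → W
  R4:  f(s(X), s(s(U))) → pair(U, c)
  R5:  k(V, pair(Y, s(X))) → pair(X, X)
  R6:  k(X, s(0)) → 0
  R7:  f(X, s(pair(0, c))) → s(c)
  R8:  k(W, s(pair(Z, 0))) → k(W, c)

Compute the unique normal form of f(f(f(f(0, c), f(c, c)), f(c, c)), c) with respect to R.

1. f(f(f(f(0, c), f(c, c)), f(c, c)), c)  →  f(f(f(0, c), f(c, c)), f(c, c))   [R3 at ε]
2. f(f(f(0, c), f(c, c)), f(c, c))  →  f(f(0, f(c, c)), f(c, c))   [R3 at 1.1]
3. f(f(0, f(c, c)), f(c, c))  →  f(f(0, c), f(c, c))   [R3 at 1.2]
4. f(f(0, c), f(c, c))  →  f(0, f(c, c))   [R3 at 1]
5. f(0, f(c, c))  →  f(0, c)   [R3 at 2]
6. f(0, c)  →  0   [R3 at ε]

0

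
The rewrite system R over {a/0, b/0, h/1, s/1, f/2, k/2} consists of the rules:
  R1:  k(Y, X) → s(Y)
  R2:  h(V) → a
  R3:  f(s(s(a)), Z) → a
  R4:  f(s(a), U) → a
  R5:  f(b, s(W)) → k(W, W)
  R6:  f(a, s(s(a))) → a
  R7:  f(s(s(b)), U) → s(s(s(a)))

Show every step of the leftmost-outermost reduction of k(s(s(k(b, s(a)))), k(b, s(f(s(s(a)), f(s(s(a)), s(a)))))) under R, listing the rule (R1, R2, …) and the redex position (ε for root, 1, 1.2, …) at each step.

s(s(s(s(b))))

1. k(s(s(k(b, s(a)))), k(b, s(f(s(s(a)), f(s(s(a)), s(a))))))  →  s(s(s(k(b, s(a)))))   [R1 at ε]
2. s(s(s(k(b, s(a)))))  →  s(s(s(s(b))))   [R1 at 1.1.1]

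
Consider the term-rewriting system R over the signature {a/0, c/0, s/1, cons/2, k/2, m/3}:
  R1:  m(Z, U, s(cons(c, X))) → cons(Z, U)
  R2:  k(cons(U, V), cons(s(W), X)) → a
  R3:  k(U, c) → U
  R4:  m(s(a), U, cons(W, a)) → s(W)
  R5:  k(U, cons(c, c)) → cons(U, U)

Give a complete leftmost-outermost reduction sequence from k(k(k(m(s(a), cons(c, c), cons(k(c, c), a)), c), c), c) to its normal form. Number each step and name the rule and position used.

1. k(k(k(m(s(a), cons(c, c), cons(k(c, c), a)), c), c), c)  →  k(k(m(s(a), cons(c, c), cons(k(c, c), a)), c), c)   [R3 at ε]
2. k(k(m(s(a), cons(c, c), cons(k(c, c), a)), c), c)  →  k(m(s(a), cons(c, c), cons(k(c, c), a)), c)   [R3 at ε]
3. k(m(s(a), cons(c, c), cons(k(c, c), a)), c)  →  m(s(a), cons(c, c), cons(k(c, c), a))   [R3 at ε]
4. m(s(a), cons(c, c), cons(k(c, c), a))  →  s(k(c, c))   [R4 at ε]
5. s(k(c, c))  →  s(c)   [R3 at 1]

s(c)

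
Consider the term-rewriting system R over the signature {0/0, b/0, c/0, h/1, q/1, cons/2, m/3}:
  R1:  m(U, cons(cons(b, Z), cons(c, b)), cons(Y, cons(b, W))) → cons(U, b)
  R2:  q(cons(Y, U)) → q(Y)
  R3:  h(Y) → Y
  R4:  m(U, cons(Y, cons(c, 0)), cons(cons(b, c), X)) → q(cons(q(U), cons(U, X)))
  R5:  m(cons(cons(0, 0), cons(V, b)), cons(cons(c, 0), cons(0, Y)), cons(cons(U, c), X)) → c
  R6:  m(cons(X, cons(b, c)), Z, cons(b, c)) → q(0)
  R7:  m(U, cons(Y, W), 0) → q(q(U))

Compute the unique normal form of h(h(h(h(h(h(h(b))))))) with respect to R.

1. h(h(h(h(h(h(h(b)))))))  →  h(h(h(h(h(h(b))))))   [R3 at ε]
2. h(h(h(h(h(h(b))))))  →  h(h(h(h(h(b)))))   [R3 at ε]
3. h(h(h(h(h(b)))))  →  h(h(h(h(b))))   [R3 at ε]
4. h(h(h(h(b))))  →  h(h(h(b)))   [R3 at ε]
5. h(h(h(b)))  →  h(h(b))   [R3 at ε]
6. h(h(b))  →  h(b)   [R3 at ε]
7. h(b)  →  b   [R3 at ε]

b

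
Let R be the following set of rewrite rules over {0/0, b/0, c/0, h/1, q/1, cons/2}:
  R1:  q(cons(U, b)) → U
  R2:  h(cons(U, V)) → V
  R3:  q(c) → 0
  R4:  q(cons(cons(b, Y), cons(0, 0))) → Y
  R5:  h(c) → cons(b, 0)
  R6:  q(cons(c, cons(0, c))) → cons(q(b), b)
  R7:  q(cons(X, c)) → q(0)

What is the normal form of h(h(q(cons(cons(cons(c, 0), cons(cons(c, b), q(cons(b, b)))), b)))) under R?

b

1. h(h(q(cons(cons(cons(c, 0), cons(cons(c, b), q(cons(b, b)))), b))))  →  h(h(cons(cons(c, 0), cons(cons(c, b), q(cons(b, b))))))   [R1 at 1.1]
2. h(h(cons(cons(c, 0), cons(cons(c, b), q(cons(b, b))))))  →  h(cons(cons(c, b), q(cons(b, b))))   [R2 at 1]
3. h(cons(cons(c, b), q(cons(b, b))))  →  q(cons(b, b))   [R2 at ε]
4. q(cons(b, b))  →  b   [R1 at ε]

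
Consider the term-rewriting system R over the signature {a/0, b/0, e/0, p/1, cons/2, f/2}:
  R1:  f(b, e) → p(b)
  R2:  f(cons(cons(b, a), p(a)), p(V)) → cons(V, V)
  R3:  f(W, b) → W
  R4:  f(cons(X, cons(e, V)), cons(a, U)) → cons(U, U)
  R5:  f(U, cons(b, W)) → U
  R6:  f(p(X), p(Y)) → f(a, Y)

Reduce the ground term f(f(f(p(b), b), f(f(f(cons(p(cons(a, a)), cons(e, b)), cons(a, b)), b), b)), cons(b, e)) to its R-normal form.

p(b)

1. f(f(f(p(b), b), f(f(f(cons(p(cons(a, a)), cons(e, b)), cons(a, b)), b), b)), cons(b, e))  →  f(f(p(b), b), f(f(f(cons(p(cons(a, a)), cons(e, b)), cons(a, b)), b), b))   [R5 at ε]
2. f(f(p(b), b), f(f(f(cons(p(cons(a, a)), cons(e, b)), cons(a, b)), b), b))  →  f(p(b), f(f(f(cons(p(cons(a, a)), cons(e, b)), cons(a, b)), b), b))   [R3 at 1]
3. f(p(b), f(f(f(cons(p(cons(a, a)), cons(e, b)), cons(a, b)), b), b))  →  f(p(b), f(f(cons(p(cons(a, a)), cons(e, b)), cons(a, b)), b))   [R3 at 2]
4. f(p(b), f(f(cons(p(cons(a, a)), cons(e, b)), cons(a, b)), b))  →  f(p(b), f(cons(p(cons(a, a)), cons(e, b)), cons(a, b)))   [R3 at 2]
5. f(p(b), f(cons(p(cons(a, a)), cons(e, b)), cons(a, b)))  →  f(p(b), cons(b, b))   [R4 at 2]
6. f(p(b), cons(b, b))  →  p(b)   [R5 at ε]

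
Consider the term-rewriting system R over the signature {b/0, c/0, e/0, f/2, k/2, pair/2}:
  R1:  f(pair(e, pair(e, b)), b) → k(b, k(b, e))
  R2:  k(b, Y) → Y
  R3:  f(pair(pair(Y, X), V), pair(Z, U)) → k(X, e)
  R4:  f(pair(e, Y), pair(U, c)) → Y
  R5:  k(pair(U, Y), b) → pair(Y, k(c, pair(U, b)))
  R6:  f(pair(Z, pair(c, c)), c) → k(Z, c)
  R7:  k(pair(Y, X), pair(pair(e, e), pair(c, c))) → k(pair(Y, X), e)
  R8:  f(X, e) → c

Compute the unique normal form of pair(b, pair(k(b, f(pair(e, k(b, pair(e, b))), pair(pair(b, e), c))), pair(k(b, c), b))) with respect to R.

1. pair(b, pair(k(b, f(pair(e, k(b, pair(e, b))), pair(pair(b, e), c))), pair(k(b, c), b)))  →  pair(b, pair(f(pair(e, k(b, pair(e, b))), pair(pair(b, e), c)), pair(k(b, c), b)))   [R2 at 2.1]
2. pair(b, pair(f(pair(e, k(b, pair(e, b))), pair(pair(b, e), c)), pair(k(b, c), b)))  →  pair(b, pair(k(b, pair(e, b)), pair(k(b, c), b)))   [R4 at 2.1]
3. pair(b, pair(k(b, pair(e, b)), pair(k(b, c), b)))  →  pair(b, pair(pair(e, b), pair(k(b, c), b)))   [R2 at 2.1]
4. pair(b, pair(pair(e, b), pair(k(b, c), b)))  →  pair(b, pair(pair(e, b), pair(c, b)))   [R2 at 2.2.1]

pair(b, pair(pair(e, b), pair(c, b)))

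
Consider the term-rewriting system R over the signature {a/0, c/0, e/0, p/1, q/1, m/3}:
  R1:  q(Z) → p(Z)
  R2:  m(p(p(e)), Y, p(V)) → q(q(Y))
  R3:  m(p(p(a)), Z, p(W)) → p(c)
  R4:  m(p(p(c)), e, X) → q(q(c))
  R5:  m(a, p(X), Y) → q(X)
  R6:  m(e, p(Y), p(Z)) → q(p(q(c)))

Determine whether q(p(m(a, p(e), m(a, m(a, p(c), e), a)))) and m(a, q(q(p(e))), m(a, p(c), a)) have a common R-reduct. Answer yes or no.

Reduce t₁ = q(p(m(a, p(e), m(a, m(a, p(c), e), a)))):
1. q(p(m(a, p(e), m(a, m(a, p(c), e), a))))  →  p(p(m(a, p(e), m(a, m(a, p(c), e), a))))   [R1 at ε]
2. p(p(m(a, p(e), m(a, m(a, p(c), e), a))))  →  p(p(q(e)))   [R5 at 1.1]
3. p(p(q(e)))  →  p(p(p(e)))   [R1 at 1.1]

Reduce t₂ = m(a, q(q(p(e))), m(a, p(c), a)):
1. m(a, q(q(p(e))), m(a, p(c), a))  →  m(a, p(q(p(e))), m(a, p(c), a))   [R1 at 2]
2. m(a, p(q(p(e))), m(a, p(c), a))  →  q(q(p(e)))   [R5 at ε]
3. q(q(p(e)))  →  p(q(p(e)))   [R1 at ε]
4. p(q(p(e)))  →  p(p(p(e)))   [R1 at 1]

yes — NF(t₁) = p(p(p(e))), NF(t₂) = p(p(p(e)))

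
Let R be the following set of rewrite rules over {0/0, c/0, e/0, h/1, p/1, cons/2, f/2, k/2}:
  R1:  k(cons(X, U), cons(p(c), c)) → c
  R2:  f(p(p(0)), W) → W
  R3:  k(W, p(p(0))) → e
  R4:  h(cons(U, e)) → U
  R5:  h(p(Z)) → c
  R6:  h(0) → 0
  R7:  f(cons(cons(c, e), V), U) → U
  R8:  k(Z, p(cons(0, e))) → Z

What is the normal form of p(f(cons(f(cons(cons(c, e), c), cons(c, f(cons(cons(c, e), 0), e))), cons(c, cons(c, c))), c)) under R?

p(c)

1. p(f(cons(f(cons(cons(c, e), c), cons(c, f(cons(cons(c, e), 0), e))), cons(c, cons(c, c))), c))  →  p(f(cons(cons(c, f(cons(cons(c, e), 0), e)), cons(c, cons(c, c))), c))   [R7 at 1.1.1]
2. p(f(cons(cons(c, f(cons(cons(c, e), 0), e)), cons(c, cons(c, c))), c))  →  p(f(cons(cons(c, e), cons(c, cons(c, c))), c))   [R7 at 1.1.1.2]
3. p(f(cons(cons(c, e), cons(c, cons(c, c))), c))  →  p(c)   [R7 at 1]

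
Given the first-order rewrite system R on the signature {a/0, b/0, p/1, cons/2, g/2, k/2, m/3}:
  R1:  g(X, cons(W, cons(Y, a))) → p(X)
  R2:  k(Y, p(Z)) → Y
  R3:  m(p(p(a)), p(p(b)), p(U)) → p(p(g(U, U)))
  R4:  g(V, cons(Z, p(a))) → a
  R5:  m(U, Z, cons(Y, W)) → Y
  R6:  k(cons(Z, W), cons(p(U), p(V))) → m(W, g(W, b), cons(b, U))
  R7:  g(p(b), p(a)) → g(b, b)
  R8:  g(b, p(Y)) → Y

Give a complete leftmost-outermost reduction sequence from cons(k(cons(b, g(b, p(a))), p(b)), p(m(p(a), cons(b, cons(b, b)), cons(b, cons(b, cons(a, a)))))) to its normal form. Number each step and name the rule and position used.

1. cons(k(cons(b, g(b, p(a))), p(b)), p(m(p(a), cons(b, cons(b, b)), cons(b, cons(b, cons(a, a))))))  →  cons(cons(b, g(b, p(a))), p(m(p(a), cons(b, cons(b, b)), cons(b, cons(b, cons(a, a))))))   [R2 at 1]
2. cons(cons(b, g(b, p(a))), p(m(p(a), cons(b, cons(b, b)), cons(b, cons(b, cons(a, a))))))  →  cons(cons(b, a), p(m(p(a), cons(b, cons(b, b)), cons(b, cons(b, cons(a, a))))))   [R8 at 1.2]
3. cons(cons(b, a), p(m(p(a), cons(b, cons(b, b)), cons(b, cons(b, cons(a, a))))))  →  cons(cons(b, a), p(b))   [R5 at 2.1]

cons(cons(b, a), p(b))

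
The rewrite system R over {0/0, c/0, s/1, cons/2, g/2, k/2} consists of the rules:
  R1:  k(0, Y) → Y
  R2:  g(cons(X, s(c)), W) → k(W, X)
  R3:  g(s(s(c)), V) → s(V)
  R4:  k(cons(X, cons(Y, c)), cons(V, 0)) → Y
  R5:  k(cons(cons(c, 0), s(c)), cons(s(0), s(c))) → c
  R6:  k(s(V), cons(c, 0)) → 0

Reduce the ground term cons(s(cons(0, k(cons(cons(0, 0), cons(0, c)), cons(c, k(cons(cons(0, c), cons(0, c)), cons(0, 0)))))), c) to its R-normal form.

cons(s(cons(0, 0)), c)

1. cons(s(cons(0, k(cons(cons(0, 0), cons(0, c)), cons(c, k(cons(cons(0, c), cons(0, c)), cons(0, 0)))))), c)  →  cons(s(cons(0, k(cons(cons(0, 0), cons(0, c)), cons(c, 0)))), c)   [R4 at 1.1.2.2.2]
2. cons(s(cons(0, k(cons(cons(0, 0), cons(0, c)), cons(c, 0)))), c)  →  cons(s(cons(0, 0)), c)   [R4 at 1.1.2]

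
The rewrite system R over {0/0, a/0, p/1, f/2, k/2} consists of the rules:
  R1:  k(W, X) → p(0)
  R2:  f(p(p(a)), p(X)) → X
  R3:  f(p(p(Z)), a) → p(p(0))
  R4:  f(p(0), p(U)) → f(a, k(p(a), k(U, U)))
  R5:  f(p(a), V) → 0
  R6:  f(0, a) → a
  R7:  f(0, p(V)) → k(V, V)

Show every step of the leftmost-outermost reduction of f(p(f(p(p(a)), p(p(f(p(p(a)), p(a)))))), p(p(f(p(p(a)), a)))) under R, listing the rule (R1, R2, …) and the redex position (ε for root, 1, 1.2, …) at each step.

p(p(p(0)))

1. f(p(f(p(p(a)), p(p(f(p(p(a)), p(a)))))), p(p(f(p(p(a)), a))))  →  f(p(p(f(p(p(a)), p(a)))), p(p(f(p(p(a)), a))))   [R2 at 1.1]
2. f(p(p(f(p(p(a)), p(a)))), p(p(f(p(p(a)), a))))  →  f(p(p(a)), p(p(f(p(p(a)), a))))   [R2 at 1.1.1]
3. f(p(p(a)), p(p(f(p(p(a)), a))))  →  p(f(p(p(a)), a))   [R2 at ε]
4. p(f(p(p(a)), a))  →  p(p(p(0)))   [R3 at 1]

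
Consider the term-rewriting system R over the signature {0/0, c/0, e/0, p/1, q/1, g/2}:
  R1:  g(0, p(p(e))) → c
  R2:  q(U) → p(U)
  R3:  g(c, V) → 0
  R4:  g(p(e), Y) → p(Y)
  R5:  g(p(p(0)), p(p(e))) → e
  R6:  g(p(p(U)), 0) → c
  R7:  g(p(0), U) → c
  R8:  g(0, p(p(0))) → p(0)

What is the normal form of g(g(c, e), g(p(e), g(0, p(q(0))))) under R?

1. g(g(c, e), g(p(e), g(0, p(q(0)))))  →  g(0, g(p(e), g(0, p(q(0)))))   [R3 at 1]
2. g(0, g(p(e), g(0, p(q(0)))))  →  g(0, p(g(0, p(q(0)))))   [R4 at 2]
3. g(0, p(g(0, p(q(0)))))  →  g(0, p(g(0, p(p(0)))))   [R2 at 2.1.2.1]
4. g(0, p(g(0, p(p(0)))))  →  g(0, p(p(0)))   [R8 at 2.1]
5. g(0, p(p(0)))  →  p(0)   [R8 at ε]

p(0)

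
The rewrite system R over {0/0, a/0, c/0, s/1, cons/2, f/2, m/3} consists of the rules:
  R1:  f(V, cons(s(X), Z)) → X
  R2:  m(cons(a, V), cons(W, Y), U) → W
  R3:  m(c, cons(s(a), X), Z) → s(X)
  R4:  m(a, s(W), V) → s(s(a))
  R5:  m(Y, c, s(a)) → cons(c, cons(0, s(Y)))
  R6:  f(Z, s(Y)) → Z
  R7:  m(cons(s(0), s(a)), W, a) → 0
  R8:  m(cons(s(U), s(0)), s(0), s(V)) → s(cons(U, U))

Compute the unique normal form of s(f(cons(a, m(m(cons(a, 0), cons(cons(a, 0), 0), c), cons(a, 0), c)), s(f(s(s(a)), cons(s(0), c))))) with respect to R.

s(cons(a, a))

1. s(f(cons(a, m(m(cons(a, 0), cons(cons(a, 0), 0), c), cons(a, 0), c)), s(f(s(s(a)), cons(s(0), c)))))  →  s(cons(a, m(m(cons(a, 0), cons(cons(a, 0), 0), c), cons(a, 0), c)))   [R6 at 1]
2. s(cons(a, m(m(cons(a, 0), cons(cons(a, 0), 0), c), cons(a, 0), c)))  →  s(cons(a, m(cons(a, 0), cons(a, 0), c)))   [R2 at 1.2.1]
3. s(cons(a, m(cons(a, 0), cons(a, 0), c)))  →  s(cons(a, a))   [R2 at 1.2]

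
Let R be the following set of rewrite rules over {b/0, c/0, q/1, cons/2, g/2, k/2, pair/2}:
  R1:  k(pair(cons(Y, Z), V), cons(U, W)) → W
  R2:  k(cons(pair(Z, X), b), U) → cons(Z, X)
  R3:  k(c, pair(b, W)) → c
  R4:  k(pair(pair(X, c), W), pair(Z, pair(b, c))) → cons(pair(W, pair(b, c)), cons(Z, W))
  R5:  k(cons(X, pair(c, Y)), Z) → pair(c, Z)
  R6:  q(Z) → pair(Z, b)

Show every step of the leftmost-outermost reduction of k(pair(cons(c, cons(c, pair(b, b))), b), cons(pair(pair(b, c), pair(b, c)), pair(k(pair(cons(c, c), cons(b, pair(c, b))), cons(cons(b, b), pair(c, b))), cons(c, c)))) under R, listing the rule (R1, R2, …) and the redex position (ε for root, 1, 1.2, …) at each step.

1. k(pair(cons(c, cons(c, pair(b, b))), b), cons(pair(pair(b, c), pair(b, c)), pair(k(pair(cons(c, c), cons(b, pair(c, b))), cons(cons(b, b), pair(c, b))), cons(c, c))))  →  pair(k(pair(cons(c, c), cons(b, pair(c, b))), cons(cons(b, b), pair(c, b))), cons(c, c))   [R1 at ε]
2. pair(k(pair(cons(c, c), cons(b, pair(c, b))), cons(cons(b, b), pair(c, b))), cons(c, c))  →  pair(pair(c, b), cons(c, c))   [R1 at 1]

pair(pair(c, b), cons(c, c))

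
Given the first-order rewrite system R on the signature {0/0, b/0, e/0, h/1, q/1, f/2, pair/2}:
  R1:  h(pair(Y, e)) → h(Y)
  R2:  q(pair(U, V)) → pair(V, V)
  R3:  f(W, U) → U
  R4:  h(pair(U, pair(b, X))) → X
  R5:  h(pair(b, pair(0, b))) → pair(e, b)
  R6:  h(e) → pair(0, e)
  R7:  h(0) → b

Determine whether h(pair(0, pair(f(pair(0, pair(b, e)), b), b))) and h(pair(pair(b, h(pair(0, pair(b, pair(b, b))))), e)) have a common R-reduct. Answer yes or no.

yes — NF(t₁) = b, NF(t₂) = b

Reduce t₁ = h(pair(0, pair(f(pair(0, pair(b, e)), b), b))):
1. h(pair(0, pair(f(pair(0, pair(b, e)), b), b)))  →  h(pair(0, pair(b, b)))   [R3 at 1.2.1]
2. h(pair(0, pair(b, b)))  →  b   [R4 at ε]

Reduce t₂ = h(pair(pair(b, h(pair(0, pair(b, pair(b, b))))), e)):
1. h(pair(pair(b, h(pair(0, pair(b, pair(b, b))))), e))  →  h(pair(b, h(pair(0, pair(b, pair(b, b))))))   [R1 at ε]
2. h(pair(b, h(pair(0, pair(b, pair(b, b))))))  →  h(pair(b, pair(b, b)))   [R4 at 1.2]
3. h(pair(b, pair(b, b)))  →  b   [R4 at ε]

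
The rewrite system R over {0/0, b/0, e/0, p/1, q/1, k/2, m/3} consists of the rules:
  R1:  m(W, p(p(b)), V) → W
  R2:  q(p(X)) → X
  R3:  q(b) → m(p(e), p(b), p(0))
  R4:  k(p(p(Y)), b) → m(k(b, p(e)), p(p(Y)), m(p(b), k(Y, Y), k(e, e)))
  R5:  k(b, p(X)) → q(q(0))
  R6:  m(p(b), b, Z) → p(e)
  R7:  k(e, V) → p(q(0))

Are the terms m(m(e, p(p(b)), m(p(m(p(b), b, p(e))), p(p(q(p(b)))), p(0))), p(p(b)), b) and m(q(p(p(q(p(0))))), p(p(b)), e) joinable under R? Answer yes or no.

no — NF(t₁) = e, NF(t₂) = p(0)

Reduce t₁ = m(m(e, p(p(b)), m(p(m(p(b), b, p(e))), p(p(q(p(b)))), p(0))), p(p(b)), b):
1. m(m(e, p(p(b)), m(p(m(p(b), b, p(e))), p(p(q(p(b)))), p(0))), p(p(b)), b)  →  m(e, p(p(b)), m(p(m(p(b), b, p(e))), p(p(q(p(b)))), p(0)))   [R1 at ε]
2. m(e, p(p(b)), m(p(m(p(b), b, p(e))), p(p(q(p(b)))), p(0)))  →  e   [R1 at ε]

Reduce t₂ = m(q(p(p(q(p(0))))), p(p(b)), e):
1. m(q(p(p(q(p(0))))), p(p(b)), e)  →  q(p(p(q(p(0)))))   [R1 at ε]
2. q(p(p(q(p(0)))))  →  p(q(p(0)))   [R2 at ε]
3. p(q(p(0)))  →  p(0)   [R2 at 1]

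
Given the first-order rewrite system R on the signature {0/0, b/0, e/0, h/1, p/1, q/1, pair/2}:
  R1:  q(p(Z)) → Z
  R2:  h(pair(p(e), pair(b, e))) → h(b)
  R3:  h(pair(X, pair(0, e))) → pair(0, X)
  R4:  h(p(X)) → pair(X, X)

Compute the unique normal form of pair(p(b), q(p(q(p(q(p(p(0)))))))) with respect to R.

pair(p(b), p(0))

1. pair(p(b), q(p(q(p(q(p(p(0))))))))  →  pair(p(b), q(p(q(p(p(0))))))   [R1 at 2]
2. pair(p(b), q(p(q(p(p(0))))))  →  pair(p(b), q(p(p(0))))   [R1 at 2]
3. pair(p(b), q(p(p(0))))  →  pair(p(b), p(0))   [R1 at 2]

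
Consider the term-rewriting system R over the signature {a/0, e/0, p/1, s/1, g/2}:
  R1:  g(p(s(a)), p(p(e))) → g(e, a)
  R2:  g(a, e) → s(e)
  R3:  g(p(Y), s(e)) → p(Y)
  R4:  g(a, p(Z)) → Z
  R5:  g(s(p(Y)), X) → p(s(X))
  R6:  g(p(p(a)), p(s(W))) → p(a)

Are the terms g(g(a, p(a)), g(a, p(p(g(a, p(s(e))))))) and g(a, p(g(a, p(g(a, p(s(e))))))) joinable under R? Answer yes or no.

Reduce t₁ = g(g(a, p(a)), g(a, p(p(g(a, p(s(e))))))):
1. g(g(a, p(a)), g(a, p(p(g(a, p(s(e)))))))  →  g(a, g(a, p(p(g(a, p(s(e)))))))   [R4 at 1]
2. g(a, g(a, p(p(g(a, p(s(e)))))))  →  g(a, p(g(a, p(s(e)))))   [R4 at 2]
3. g(a, p(g(a, p(s(e)))))  →  g(a, p(s(e)))   [R4 at ε]
4. g(a, p(s(e)))  →  s(e)   [R4 at ε]

Reduce t₂ = g(a, p(g(a, p(g(a, p(s(e))))))):
1. g(a, p(g(a, p(g(a, p(s(e)))))))  →  g(a, p(g(a, p(s(e)))))   [R4 at ε]
2. g(a, p(g(a, p(s(e)))))  →  g(a, p(s(e)))   [R4 at ε]
3. g(a, p(s(e)))  →  s(e)   [R4 at ε]

yes — NF(t₁) = s(e), NF(t₂) = s(e)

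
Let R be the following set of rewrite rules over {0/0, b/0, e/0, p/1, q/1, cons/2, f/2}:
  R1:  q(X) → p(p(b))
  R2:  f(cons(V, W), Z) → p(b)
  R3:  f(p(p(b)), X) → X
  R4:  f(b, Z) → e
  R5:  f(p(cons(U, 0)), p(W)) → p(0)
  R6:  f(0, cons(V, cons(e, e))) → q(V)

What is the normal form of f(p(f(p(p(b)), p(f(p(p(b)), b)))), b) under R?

b

1. f(p(f(p(p(b)), p(f(p(p(b)), b)))), b)  →  f(p(p(f(p(p(b)), b))), b)   [R3 at 1.1]
2. f(p(p(f(p(p(b)), b))), b)  →  f(p(p(b)), b)   [R3 at 1.1.1]
3. f(p(p(b)), b)  →  b   [R3 at ε]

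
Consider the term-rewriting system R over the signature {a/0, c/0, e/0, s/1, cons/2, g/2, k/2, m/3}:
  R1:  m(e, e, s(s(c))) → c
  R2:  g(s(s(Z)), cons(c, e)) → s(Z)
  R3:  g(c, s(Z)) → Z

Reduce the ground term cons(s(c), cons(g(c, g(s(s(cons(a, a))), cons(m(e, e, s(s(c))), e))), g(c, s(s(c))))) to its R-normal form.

cons(s(c), cons(cons(a, a), s(c)))

1. cons(s(c), cons(g(c, g(s(s(cons(a, a))), cons(m(e, e, s(s(c))), e))), g(c, s(s(c)))))  →  cons(s(c), cons(g(c, g(s(s(cons(a, a))), cons(c, e))), g(c, s(s(c)))))   [R1 at 2.1.2.2.1]
2. cons(s(c), cons(g(c, g(s(s(cons(a, a))), cons(c, e))), g(c, s(s(c)))))  →  cons(s(c), cons(g(c, s(cons(a, a))), g(c, s(s(c)))))   [R2 at 2.1.2]
3. cons(s(c), cons(g(c, s(cons(a, a))), g(c, s(s(c)))))  →  cons(s(c), cons(cons(a, a), g(c, s(s(c)))))   [R3 at 2.1]
4. cons(s(c), cons(cons(a, a), g(c, s(s(c)))))  →  cons(s(c), cons(cons(a, a), s(c)))   [R3 at 2.2]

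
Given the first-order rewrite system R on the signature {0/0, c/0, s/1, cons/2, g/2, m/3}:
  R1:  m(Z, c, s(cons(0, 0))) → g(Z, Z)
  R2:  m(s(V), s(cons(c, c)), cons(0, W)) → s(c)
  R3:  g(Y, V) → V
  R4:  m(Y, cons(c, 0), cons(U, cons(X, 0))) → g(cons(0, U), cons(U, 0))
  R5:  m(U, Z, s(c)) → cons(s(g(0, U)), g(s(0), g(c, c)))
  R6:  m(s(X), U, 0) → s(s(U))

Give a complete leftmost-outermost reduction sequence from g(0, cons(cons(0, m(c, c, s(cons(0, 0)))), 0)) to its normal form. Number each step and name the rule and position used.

1. g(0, cons(cons(0, m(c, c, s(cons(0, 0)))), 0))  →  cons(cons(0, m(c, c, s(cons(0, 0)))), 0)   [R3 at ε]
2. cons(cons(0, m(c, c, s(cons(0, 0)))), 0)  →  cons(cons(0, g(c, c)), 0)   [R1 at 1.2]
3. cons(cons(0, g(c, c)), 0)  →  cons(cons(0, c), 0)   [R3 at 1.2]

cons(cons(0, c), 0)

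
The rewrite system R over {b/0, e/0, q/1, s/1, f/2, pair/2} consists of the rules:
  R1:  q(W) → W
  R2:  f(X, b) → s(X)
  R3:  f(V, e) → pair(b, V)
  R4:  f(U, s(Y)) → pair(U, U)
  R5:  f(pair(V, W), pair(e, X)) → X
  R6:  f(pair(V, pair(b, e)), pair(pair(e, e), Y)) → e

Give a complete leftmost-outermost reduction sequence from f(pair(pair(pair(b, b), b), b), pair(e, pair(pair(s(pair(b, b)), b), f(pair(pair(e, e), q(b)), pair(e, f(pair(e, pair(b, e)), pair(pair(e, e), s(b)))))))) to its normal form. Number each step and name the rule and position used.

pair(pair(s(pair(b, b)), b), e)

1. f(pair(pair(pair(b, b), b), b), pair(e, pair(pair(s(pair(b, b)), b), f(pair(pair(e, e), q(b)), pair(e, f(pair(e, pair(b, e)), pair(pair(e, e), s(b))))))))  →  pair(pair(s(pair(b, b)), b), f(pair(pair(e, e), q(b)), pair(e, f(pair(e, pair(b, e)), pair(pair(e, e), s(b))))))   [R5 at ε]
2. pair(pair(s(pair(b, b)), b), f(pair(pair(e, e), q(b)), pair(e, f(pair(e, pair(b, e)), pair(pair(e, e), s(b))))))  →  pair(pair(s(pair(b, b)), b), f(pair(e, pair(b, e)), pair(pair(e, e), s(b))))   [R5 at 2]
3. pair(pair(s(pair(b, b)), b), f(pair(e, pair(b, e)), pair(pair(e, e), s(b))))  →  pair(pair(s(pair(b, b)), b), e)   [R6 at 2]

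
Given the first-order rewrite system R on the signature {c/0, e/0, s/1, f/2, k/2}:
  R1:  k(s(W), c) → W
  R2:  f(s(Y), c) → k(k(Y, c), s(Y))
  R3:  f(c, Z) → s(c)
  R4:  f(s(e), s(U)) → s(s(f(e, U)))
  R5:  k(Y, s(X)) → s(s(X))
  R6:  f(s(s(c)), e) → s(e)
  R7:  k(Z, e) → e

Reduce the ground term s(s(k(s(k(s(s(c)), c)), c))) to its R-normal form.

1. s(s(k(s(k(s(s(c)), c)), c)))  →  s(s(k(s(s(c)), c)))   [R1 at 1.1]
2. s(s(k(s(s(c)), c)))  →  s(s(s(c)))   [R1 at 1.1]

s(s(s(c)))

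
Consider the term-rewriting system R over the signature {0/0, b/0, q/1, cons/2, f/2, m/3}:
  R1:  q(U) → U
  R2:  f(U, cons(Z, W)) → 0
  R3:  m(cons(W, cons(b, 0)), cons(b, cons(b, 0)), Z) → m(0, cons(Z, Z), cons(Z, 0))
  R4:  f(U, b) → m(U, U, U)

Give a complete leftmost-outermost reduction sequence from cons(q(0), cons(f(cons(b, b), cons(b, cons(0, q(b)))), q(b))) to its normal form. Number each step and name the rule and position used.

cons(0, cons(0, b))

1. cons(q(0), cons(f(cons(b, b), cons(b, cons(0, q(b)))), q(b)))  →  cons(0, cons(f(cons(b, b), cons(b, cons(0, q(b)))), q(b)))   [R1 at 1]
2. cons(0, cons(f(cons(b, b), cons(b, cons(0, q(b)))), q(b)))  →  cons(0, cons(0, q(b)))   [R2 at 2.1]
3. cons(0, cons(0, q(b)))  →  cons(0, cons(0, b))   [R1 at 2.2]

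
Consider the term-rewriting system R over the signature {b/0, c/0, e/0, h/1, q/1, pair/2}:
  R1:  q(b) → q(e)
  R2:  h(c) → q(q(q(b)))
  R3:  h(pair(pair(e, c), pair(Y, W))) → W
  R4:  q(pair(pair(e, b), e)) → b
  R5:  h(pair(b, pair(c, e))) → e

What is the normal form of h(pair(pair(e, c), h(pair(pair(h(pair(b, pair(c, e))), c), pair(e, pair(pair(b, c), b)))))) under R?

b

1. h(pair(pair(e, c), h(pair(pair(h(pair(b, pair(c, e))), c), pair(e, pair(pair(b, c), b))))))  →  h(pair(pair(e, c), h(pair(pair(e, c), pair(e, pair(pair(b, c), b))))))   [R5 at 1.2.1.1.1]
2. h(pair(pair(e, c), h(pair(pair(e, c), pair(e, pair(pair(b, c), b))))))  →  h(pair(pair(e, c), pair(pair(b, c), b)))   [R3 at 1.2]
3. h(pair(pair(e, c), pair(pair(b, c), b)))  →  b   [R3 at ε]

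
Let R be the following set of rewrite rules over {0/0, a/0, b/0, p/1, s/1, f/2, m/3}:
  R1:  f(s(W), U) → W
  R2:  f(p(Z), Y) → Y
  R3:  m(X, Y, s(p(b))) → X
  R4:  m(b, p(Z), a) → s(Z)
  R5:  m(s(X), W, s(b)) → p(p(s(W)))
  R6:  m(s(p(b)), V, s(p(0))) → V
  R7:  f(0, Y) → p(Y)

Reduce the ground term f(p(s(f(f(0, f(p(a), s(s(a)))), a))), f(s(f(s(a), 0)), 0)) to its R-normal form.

a

1. f(p(s(f(f(0, f(p(a), s(s(a)))), a))), f(s(f(s(a), 0)), 0))  →  f(s(f(s(a), 0)), 0)   [R2 at ε]
2. f(s(f(s(a), 0)), 0)  →  f(s(a), 0)   [R1 at ε]
3. f(s(a), 0)  →  a   [R1 at ε]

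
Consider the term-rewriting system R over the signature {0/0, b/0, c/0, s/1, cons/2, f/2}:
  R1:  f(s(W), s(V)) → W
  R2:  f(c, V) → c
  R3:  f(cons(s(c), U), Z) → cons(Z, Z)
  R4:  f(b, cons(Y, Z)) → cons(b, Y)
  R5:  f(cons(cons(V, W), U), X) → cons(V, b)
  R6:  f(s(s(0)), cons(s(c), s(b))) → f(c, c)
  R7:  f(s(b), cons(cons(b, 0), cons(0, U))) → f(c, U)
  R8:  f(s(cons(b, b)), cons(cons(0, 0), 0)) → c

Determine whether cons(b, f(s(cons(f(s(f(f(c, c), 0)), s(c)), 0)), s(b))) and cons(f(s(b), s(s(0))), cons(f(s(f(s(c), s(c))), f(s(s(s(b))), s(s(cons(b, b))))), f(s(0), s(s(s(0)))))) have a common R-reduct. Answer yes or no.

Reduce t₁ = cons(b, f(s(cons(f(s(f(f(c, c), 0)), s(c)), 0)), s(b))):
1. cons(b, f(s(cons(f(s(f(f(c, c), 0)), s(c)), 0)), s(b)))  →  cons(b, cons(f(s(f(f(c, c), 0)), s(c)), 0))   [R1 at 2]
2. cons(b, cons(f(s(f(f(c, c), 0)), s(c)), 0))  →  cons(b, cons(f(f(c, c), 0), 0))   [R1 at 2.1]
3. cons(b, cons(f(f(c, c), 0), 0))  →  cons(b, cons(f(c, 0), 0))   [R2 at 2.1.1]
4. cons(b, cons(f(c, 0), 0))  →  cons(b, cons(c, 0))   [R2 at 2.1]

Reduce t₂ = cons(f(s(b), s(s(0))), cons(f(s(f(s(c), s(c))), f(s(s(s(b))), s(s(cons(b, b))))), f(s(0), s(s(s(0)))))):
1. cons(f(s(b), s(s(0))), cons(f(s(f(s(c), s(c))), f(s(s(s(b))), s(s(cons(b, b))))), f(s(0), s(s(s(0))))))  →  cons(b, cons(f(s(f(s(c), s(c))), f(s(s(s(b))), s(s(cons(b, b))))), f(s(0), s(s(s(0))))))   [R1 at 1]
2. cons(b, cons(f(s(f(s(c), s(c))), f(s(s(s(b))), s(s(cons(b, b))))), f(s(0), s(s(s(0))))))  →  cons(b, cons(f(s(c), f(s(s(s(b))), s(s(cons(b, b))))), f(s(0), s(s(s(0))))))   [R1 at 2.1.1.1]
3. cons(b, cons(f(s(c), f(s(s(s(b))), s(s(cons(b, b))))), f(s(0), s(s(s(0))))))  →  cons(b, cons(f(s(c), s(s(b))), f(s(0), s(s(s(0))))))   [R1 at 2.1.2]
4. cons(b, cons(f(s(c), s(s(b))), f(s(0), s(s(s(0))))))  →  cons(b, cons(c, f(s(0), s(s(s(0))))))   [R1 at 2.1]
5. cons(b, cons(c, f(s(0), s(s(s(0))))))  →  cons(b, cons(c, 0))   [R1 at 2.2]

yes — NF(t₁) = cons(b, cons(c, 0)), NF(t₂) = cons(b, cons(c, 0))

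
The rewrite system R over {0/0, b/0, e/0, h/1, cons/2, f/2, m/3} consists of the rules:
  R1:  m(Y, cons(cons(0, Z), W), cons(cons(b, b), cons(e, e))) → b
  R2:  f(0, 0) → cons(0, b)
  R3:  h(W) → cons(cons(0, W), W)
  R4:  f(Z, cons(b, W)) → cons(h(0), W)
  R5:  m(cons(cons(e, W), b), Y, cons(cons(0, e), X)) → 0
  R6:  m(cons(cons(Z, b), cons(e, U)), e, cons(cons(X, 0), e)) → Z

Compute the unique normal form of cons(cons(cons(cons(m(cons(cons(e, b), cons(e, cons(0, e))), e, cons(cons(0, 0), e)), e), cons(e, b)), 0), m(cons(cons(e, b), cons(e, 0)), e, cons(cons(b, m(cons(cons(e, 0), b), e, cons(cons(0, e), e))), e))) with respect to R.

cons(cons(cons(cons(e, e), cons(e, b)), 0), e)

1. cons(cons(cons(cons(m(cons(cons(e, b), cons(e, cons(0, e))), e, cons(cons(0, 0), e)), e), cons(e, b)), 0), m(cons(cons(e, b), cons(e, 0)), e, cons(cons(b, m(cons(cons(e, 0), b), e, cons(cons(0, e), e))), e)))  →  cons(cons(cons(cons(e, e), cons(e, b)), 0), m(cons(cons(e, b), cons(e, 0)), e, cons(cons(b, m(cons(cons(e, 0), b), e, cons(cons(0, e), e))), e)))   [R6 at 1.1.1.1]
2. cons(cons(cons(cons(e, e), cons(e, b)), 0), m(cons(cons(e, b), cons(e, 0)), e, cons(cons(b, m(cons(cons(e, 0), b), e, cons(cons(0, e), e))), e)))  →  cons(cons(cons(cons(e, e), cons(e, b)), 0), m(cons(cons(e, b), cons(e, 0)), e, cons(cons(b, 0), e)))   [R5 at 2.3.1.2]
3. cons(cons(cons(cons(e, e), cons(e, b)), 0), m(cons(cons(e, b), cons(e, 0)), e, cons(cons(b, 0), e)))  →  cons(cons(cons(cons(e, e), cons(e, b)), 0), e)   [R6 at 2]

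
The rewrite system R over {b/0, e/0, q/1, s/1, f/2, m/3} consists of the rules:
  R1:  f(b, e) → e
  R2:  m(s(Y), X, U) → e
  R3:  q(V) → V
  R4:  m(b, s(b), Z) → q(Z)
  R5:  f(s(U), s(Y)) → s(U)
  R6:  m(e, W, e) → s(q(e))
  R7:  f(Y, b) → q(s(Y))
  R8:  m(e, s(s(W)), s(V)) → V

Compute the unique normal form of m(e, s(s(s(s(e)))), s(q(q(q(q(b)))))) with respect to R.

b

1. m(e, s(s(s(s(e)))), s(q(q(q(q(b))))))  →  q(q(q(q(b))))   [R8 at ε]
2. q(q(q(q(b))))  →  q(q(q(b)))   [R3 at ε]
3. q(q(q(b)))  →  q(q(b))   [R3 at ε]
4. q(q(b))  →  q(b)   [R3 at ε]
5. q(b)  →  b   [R3 at ε]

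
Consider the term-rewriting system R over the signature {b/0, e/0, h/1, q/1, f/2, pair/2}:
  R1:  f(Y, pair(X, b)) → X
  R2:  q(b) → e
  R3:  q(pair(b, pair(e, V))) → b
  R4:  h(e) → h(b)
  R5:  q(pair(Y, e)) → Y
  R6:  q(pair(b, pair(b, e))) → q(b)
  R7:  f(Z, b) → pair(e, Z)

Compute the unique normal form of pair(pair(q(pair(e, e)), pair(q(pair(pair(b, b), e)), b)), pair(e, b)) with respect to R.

1. pair(pair(q(pair(e, e)), pair(q(pair(pair(b, b), e)), b)), pair(e, b))  →  pair(pair(e, pair(q(pair(pair(b, b), e)), b)), pair(e, b))   [R5 at 1.1]
2. pair(pair(e, pair(q(pair(pair(b, b), e)), b)), pair(e, b))  →  pair(pair(e, pair(pair(b, b), b)), pair(e, b))   [R5 at 1.2.1]

pair(pair(e, pair(pair(b, b), b)), pair(e, b))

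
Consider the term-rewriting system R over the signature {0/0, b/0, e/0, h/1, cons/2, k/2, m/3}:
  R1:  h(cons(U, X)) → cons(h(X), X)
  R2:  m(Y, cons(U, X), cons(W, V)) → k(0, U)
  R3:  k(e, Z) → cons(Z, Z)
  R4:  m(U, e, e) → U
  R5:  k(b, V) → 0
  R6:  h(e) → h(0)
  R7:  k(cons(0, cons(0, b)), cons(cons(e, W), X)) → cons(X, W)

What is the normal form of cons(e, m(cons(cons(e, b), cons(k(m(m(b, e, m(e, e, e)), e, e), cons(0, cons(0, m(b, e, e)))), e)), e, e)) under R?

1. cons(e, m(cons(cons(e, b), cons(k(m(m(b, e, m(e, e, e)), e, e), cons(0, cons(0, m(b, e, e)))), e)), e, e))  →  cons(e, cons(cons(e, b), cons(k(m(m(b, e, m(e, e, e)), e, e), cons(0, cons(0, m(b, e, e)))), e)))   [R4 at 2]
2. cons(e, cons(cons(e, b), cons(k(m(m(b, e, m(e, e, e)), e, e), cons(0, cons(0, m(b, e, e)))), e)))  →  cons(e, cons(cons(e, b), cons(k(m(b, e, m(e, e, e)), cons(0, cons(0, m(b, e, e)))), e)))   [R4 at 2.2.1.1]
3. cons(e, cons(cons(e, b), cons(k(m(b, e, m(e, e, e)), cons(0, cons(0, m(b, e, e)))), e)))  →  cons(e, cons(cons(e, b), cons(k(m(b, e, e), cons(0, cons(0, m(b, e, e)))), e)))   [R4 at 2.2.1.1.3]
4. cons(e, cons(cons(e, b), cons(k(m(b, e, e), cons(0, cons(0, m(b, e, e)))), e)))  →  cons(e, cons(cons(e, b), cons(k(b, cons(0, cons(0, m(b, e, e)))), e)))   [R4 at 2.2.1.1]
5. cons(e, cons(cons(e, b), cons(k(b, cons(0, cons(0, m(b, e, e)))), e)))  →  cons(e, cons(cons(e, b), cons(0, e)))   [R5 at 2.2.1]

cons(e, cons(cons(e, b), cons(0, e)))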